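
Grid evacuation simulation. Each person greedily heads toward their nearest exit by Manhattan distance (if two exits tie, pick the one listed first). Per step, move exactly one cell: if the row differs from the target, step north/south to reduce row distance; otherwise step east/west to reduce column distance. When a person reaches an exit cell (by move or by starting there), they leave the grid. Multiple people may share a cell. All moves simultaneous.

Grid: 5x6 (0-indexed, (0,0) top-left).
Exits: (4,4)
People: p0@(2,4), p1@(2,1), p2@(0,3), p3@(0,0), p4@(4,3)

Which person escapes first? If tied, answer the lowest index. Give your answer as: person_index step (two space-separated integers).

Answer: 4 1

Derivation:
Step 1: p0:(2,4)->(3,4) | p1:(2,1)->(3,1) | p2:(0,3)->(1,3) | p3:(0,0)->(1,0) | p4:(4,3)->(4,4)->EXIT
Step 2: p0:(3,4)->(4,4)->EXIT | p1:(3,1)->(4,1) | p2:(1,3)->(2,3) | p3:(1,0)->(2,0) | p4:escaped
Step 3: p0:escaped | p1:(4,1)->(4,2) | p2:(2,3)->(3,3) | p3:(2,0)->(3,0) | p4:escaped
Step 4: p0:escaped | p1:(4,2)->(4,3) | p2:(3,3)->(4,3) | p3:(3,0)->(4,0) | p4:escaped
Step 5: p0:escaped | p1:(4,3)->(4,4)->EXIT | p2:(4,3)->(4,4)->EXIT | p3:(4,0)->(4,1) | p4:escaped
Step 6: p0:escaped | p1:escaped | p2:escaped | p3:(4,1)->(4,2) | p4:escaped
Step 7: p0:escaped | p1:escaped | p2:escaped | p3:(4,2)->(4,3) | p4:escaped
Step 8: p0:escaped | p1:escaped | p2:escaped | p3:(4,3)->(4,4)->EXIT | p4:escaped
Exit steps: [2, 5, 5, 8, 1]
First to escape: p4 at step 1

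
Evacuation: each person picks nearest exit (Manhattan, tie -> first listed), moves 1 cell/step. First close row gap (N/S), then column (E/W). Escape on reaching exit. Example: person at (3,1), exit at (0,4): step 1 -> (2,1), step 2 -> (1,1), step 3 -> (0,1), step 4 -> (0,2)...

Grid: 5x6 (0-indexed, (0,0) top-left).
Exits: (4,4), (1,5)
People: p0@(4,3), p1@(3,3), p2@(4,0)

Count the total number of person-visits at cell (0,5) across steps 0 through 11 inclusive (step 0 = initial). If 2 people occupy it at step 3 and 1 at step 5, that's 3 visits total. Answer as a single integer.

Step 0: p0@(4,3) p1@(3,3) p2@(4,0) -> at (0,5): 0 [-], cum=0
Step 1: p0@ESC p1@(4,3) p2@(4,1) -> at (0,5): 0 [-], cum=0
Step 2: p0@ESC p1@ESC p2@(4,2) -> at (0,5): 0 [-], cum=0
Step 3: p0@ESC p1@ESC p2@(4,3) -> at (0,5): 0 [-], cum=0
Step 4: p0@ESC p1@ESC p2@ESC -> at (0,5): 0 [-], cum=0
Total visits = 0

Answer: 0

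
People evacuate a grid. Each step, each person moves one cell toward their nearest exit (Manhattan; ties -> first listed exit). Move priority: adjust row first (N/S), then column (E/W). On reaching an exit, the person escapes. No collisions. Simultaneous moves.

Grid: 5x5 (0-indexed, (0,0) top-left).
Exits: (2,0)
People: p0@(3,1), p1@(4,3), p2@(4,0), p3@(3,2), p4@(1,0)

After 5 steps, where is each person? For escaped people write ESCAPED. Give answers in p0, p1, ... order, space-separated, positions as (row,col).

Step 1: p0:(3,1)->(2,1) | p1:(4,3)->(3,3) | p2:(4,0)->(3,0) | p3:(3,2)->(2,2) | p4:(1,0)->(2,0)->EXIT
Step 2: p0:(2,1)->(2,0)->EXIT | p1:(3,3)->(2,3) | p2:(3,0)->(2,0)->EXIT | p3:(2,2)->(2,1) | p4:escaped
Step 3: p0:escaped | p1:(2,3)->(2,2) | p2:escaped | p3:(2,1)->(2,0)->EXIT | p4:escaped
Step 4: p0:escaped | p1:(2,2)->(2,1) | p2:escaped | p3:escaped | p4:escaped
Step 5: p0:escaped | p1:(2,1)->(2,0)->EXIT | p2:escaped | p3:escaped | p4:escaped

ESCAPED ESCAPED ESCAPED ESCAPED ESCAPED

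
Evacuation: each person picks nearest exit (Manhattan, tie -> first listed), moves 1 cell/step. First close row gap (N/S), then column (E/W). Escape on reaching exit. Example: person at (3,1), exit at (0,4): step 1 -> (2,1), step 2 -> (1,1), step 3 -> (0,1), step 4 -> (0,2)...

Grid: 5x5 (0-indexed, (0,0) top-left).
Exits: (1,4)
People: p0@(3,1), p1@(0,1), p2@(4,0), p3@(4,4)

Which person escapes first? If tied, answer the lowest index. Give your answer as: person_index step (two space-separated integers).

Answer: 3 3

Derivation:
Step 1: p0:(3,1)->(2,1) | p1:(0,1)->(1,1) | p2:(4,0)->(3,0) | p3:(4,4)->(3,4)
Step 2: p0:(2,1)->(1,1) | p1:(1,1)->(1,2) | p2:(3,0)->(2,0) | p3:(3,4)->(2,4)
Step 3: p0:(1,1)->(1,2) | p1:(1,2)->(1,3) | p2:(2,0)->(1,0) | p3:(2,4)->(1,4)->EXIT
Step 4: p0:(1,2)->(1,3) | p1:(1,3)->(1,4)->EXIT | p2:(1,0)->(1,1) | p3:escaped
Step 5: p0:(1,3)->(1,4)->EXIT | p1:escaped | p2:(1,1)->(1,2) | p3:escaped
Step 6: p0:escaped | p1:escaped | p2:(1,2)->(1,3) | p3:escaped
Step 7: p0:escaped | p1:escaped | p2:(1,3)->(1,4)->EXIT | p3:escaped
Exit steps: [5, 4, 7, 3]
First to escape: p3 at step 3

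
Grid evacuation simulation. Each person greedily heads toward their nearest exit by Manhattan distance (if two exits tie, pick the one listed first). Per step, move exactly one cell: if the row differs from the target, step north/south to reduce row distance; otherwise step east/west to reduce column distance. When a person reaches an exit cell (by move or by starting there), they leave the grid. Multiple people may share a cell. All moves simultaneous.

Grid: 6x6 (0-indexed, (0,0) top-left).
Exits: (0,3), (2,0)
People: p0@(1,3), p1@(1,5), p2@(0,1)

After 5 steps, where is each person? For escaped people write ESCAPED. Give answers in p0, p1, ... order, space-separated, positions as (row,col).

Step 1: p0:(1,3)->(0,3)->EXIT | p1:(1,5)->(0,5) | p2:(0,1)->(0,2)
Step 2: p0:escaped | p1:(0,5)->(0,4) | p2:(0,2)->(0,3)->EXIT
Step 3: p0:escaped | p1:(0,4)->(0,3)->EXIT | p2:escaped

ESCAPED ESCAPED ESCAPED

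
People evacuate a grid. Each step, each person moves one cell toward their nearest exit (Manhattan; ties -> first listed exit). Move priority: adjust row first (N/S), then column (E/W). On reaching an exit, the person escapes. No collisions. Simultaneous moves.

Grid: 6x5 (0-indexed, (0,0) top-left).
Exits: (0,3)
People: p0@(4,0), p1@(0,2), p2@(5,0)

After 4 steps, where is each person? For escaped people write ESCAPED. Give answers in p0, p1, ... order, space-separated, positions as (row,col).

Step 1: p0:(4,0)->(3,0) | p1:(0,2)->(0,3)->EXIT | p2:(5,0)->(4,0)
Step 2: p0:(3,0)->(2,0) | p1:escaped | p2:(4,0)->(3,0)
Step 3: p0:(2,0)->(1,0) | p1:escaped | p2:(3,0)->(2,0)
Step 4: p0:(1,0)->(0,0) | p1:escaped | p2:(2,0)->(1,0)

(0,0) ESCAPED (1,0)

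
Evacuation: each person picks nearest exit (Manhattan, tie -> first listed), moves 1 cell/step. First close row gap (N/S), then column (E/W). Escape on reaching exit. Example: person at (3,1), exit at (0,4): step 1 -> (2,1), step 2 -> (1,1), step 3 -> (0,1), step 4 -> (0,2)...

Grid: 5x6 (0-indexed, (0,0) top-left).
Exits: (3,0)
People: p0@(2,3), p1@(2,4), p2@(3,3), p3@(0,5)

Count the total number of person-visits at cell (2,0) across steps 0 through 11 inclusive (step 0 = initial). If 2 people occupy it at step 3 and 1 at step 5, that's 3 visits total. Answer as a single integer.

Step 0: p0@(2,3) p1@(2,4) p2@(3,3) p3@(0,5) -> at (2,0): 0 [-], cum=0
Step 1: p0@(3,3) p1@(3,4) p2@(3,2) p3@(1,5) -> at (2,0): 0 [-], cum=0
Step 2: p0@(3,2) p1@(3,3) p2@(3,1) p3@(2,5) -> at (2,0): 0 [-], cum=0
Step 3: p0@(3,1) p1@(3,2) p2@ESC p3@(3,5) -> at (2,0): 0 [-], cum=0
Step 4: p0@ESC p1@(3,1) p2@ESC p3@(3,4) -> at (2,0): 0 [-], cum=0
Step 5: p0@ESC p1@ESC p2@ESC p3@(3,3) -> at (2,0): 0 [-], cum=0
Step 6: p0@ESC p1@ESC p2@ESC p3@(3,2) -> at (2,0): 0 [-], cum=0
Step 7: p0@ESC p1@ESC p2@ESC p3@(3,1) -> at (2,0): 0 [-], cum=0
Step 8: p0@ESC p1@ESC p2@ESC p3@ESC -> at (2,0): 0 [-], cum=0
Total visits = 0

Answer: 0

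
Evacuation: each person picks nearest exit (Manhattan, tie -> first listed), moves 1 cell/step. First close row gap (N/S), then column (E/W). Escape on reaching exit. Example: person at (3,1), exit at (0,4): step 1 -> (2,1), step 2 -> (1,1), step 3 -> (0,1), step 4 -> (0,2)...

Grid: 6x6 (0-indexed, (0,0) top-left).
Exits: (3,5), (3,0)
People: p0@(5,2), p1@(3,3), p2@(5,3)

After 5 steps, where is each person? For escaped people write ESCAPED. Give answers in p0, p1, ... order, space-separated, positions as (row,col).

Step 1: p0:(5,2)->(4,2) | p1:(3,3)->(3,4) | p2:(5,3)->(4,3)
Step 2: p0:(4,2)->(3,2) | p1:(3,4)->(3,5)->EXIT | p2:(4,3)->(3,3)
Step 3: p0:(3,2)->(3,1) | p1:escaped | p2:(3,3)->(3,4)
Step 4: p0:(3,1)->(3,0)->EXIT | p1:escaped | p2:(3,4)->(3,5)->EXIT

ESCAPED ESCAPED ESCAPED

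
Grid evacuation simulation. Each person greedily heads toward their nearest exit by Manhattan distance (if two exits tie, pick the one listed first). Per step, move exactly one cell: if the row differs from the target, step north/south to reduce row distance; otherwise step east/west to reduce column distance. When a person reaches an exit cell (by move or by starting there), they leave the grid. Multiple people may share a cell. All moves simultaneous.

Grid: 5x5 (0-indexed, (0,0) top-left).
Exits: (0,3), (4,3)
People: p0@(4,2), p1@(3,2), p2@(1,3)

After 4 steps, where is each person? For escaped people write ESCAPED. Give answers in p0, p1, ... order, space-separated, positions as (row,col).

Step 1: p0:(4,2)->(4,3)->EXIT | p1:(3,2)->(4,2) | p2:(1,3)->(0,3)->EXIT
Step 2: p0:escaped | p1:(4,2)->(4,3)->EXIT | p2:escaped

ESCAPED ESCAPED ESCAPED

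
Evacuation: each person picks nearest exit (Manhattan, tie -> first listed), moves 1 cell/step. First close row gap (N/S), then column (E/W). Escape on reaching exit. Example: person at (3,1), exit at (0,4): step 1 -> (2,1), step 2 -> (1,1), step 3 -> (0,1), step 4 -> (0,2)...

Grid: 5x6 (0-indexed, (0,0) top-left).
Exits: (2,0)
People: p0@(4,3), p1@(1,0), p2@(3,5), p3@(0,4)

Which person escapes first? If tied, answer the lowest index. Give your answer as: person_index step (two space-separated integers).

Step 1: p0:(4,3)->(3,3) | p1:(1,0)->(2,0)->EXIT | p2:(3,5)->(2,5) | p3:(0,4)->(1,4)
Step 2: p0:(3,3)->(2,3) | p1:escaped | p2:(2,5)->(2,4) | p3:(1,4)->(2,4)
Step 3: p0:(2,3)->(2,2) | p1:escaped | p2:(2,4)->(2,3) | p3:(2,4)->(2,3)
Step 4: p0:(2,2)->(2,1) | p1:escaped | p2:(2,3)->(2,2) | p3:(2,3)->(2,2)
Step 5: p0:(2,1)->(2,0)->EXIT | p1:escaped | p2:(2,2)->(2,1) | p3:(2,2)->(2,1)
Step 6: p0:escaped | p1:escaped | p2:(2,1)->(2,0)->EXIT | p3:(2,1)->(2,0)->EXIT
Exit steps: [5, 1, 6, 6]
First to escape: p1 at step 1

Answer: 1 1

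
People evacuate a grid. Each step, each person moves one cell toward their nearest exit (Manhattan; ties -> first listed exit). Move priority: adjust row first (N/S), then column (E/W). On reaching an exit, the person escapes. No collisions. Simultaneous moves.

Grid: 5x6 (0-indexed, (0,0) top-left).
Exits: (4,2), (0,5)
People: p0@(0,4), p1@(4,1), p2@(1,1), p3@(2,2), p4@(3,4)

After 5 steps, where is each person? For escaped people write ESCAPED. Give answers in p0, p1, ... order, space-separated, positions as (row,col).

Step 1: p0:(0,4)->(0,5)->EXIT | p1:(4,1)->(4,2)->EXIT | p2:(1,1)->(2,1) | p3:(2,2)->(3,2) | p4:(3,4)->(4,4)
Step 2: p0:escaped | p1:escaped | p2:(2,1)->(3,1) | p3:(3,2)->(4,2)->EXIT | p4:(4,4)->(4,3)
Step 3: p0:escaped | p1:escaped | p2:(3,1)->(4,1) | p3:escaped | p4:(4,3)->(4,2)->EXIT
Step 4: p0:escaped | p1:escaped | p2:(4,1)->(4,2)->EXIT | p3:escaped | p4:escaped

ESCAPED ESCAPED ESCAPED ESCAPED ESCAPED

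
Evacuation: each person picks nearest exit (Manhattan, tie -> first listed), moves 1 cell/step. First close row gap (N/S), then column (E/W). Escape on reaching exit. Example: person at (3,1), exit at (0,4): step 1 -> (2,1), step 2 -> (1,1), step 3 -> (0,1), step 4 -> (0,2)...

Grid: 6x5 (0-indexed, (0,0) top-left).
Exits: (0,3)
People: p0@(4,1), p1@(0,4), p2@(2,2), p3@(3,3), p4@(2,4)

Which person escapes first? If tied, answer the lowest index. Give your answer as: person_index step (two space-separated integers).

Step 1: p0:(4,1)->(3,1) | p1:(0,4)->(0,3)->EXIT | p2:(2,2)->(1,2) | p3:(3,3)->(2,3) | p4:(2,4)->(1,4)
Step 2: p0:(3,1)->(2,1) | p1:escaped | p2:(1,2)->(0,2) | p3:(2,3)->(1,3) | p4:(1,4)->(0,4)
Step 3: p0:(2,1)->(1,1) | p1:escaped | p2:(0,2)->(0,3)->EXIT | p3:(1,3)->(0,3)->EXIT | p4:(0,4)->(0,3)->EXIT
Step 4: p0:(1,1)->(0,1) | p1:escaped | p2:escaped | p3:escaped | p4:escaped
Step 5: p0:(0,1)->(0,2) | p1:escaped | p2:escaped | p3:escaped | p4:escaped
Step 6: p0:(0,2)->(0,3)->EXIT | p1:escaped | p2:escaped | p3:escaped | p4:escaped
Exit steps: [6, 1, 3, 3, 3]
First to escape: p1 at step 1

Answer: 1 1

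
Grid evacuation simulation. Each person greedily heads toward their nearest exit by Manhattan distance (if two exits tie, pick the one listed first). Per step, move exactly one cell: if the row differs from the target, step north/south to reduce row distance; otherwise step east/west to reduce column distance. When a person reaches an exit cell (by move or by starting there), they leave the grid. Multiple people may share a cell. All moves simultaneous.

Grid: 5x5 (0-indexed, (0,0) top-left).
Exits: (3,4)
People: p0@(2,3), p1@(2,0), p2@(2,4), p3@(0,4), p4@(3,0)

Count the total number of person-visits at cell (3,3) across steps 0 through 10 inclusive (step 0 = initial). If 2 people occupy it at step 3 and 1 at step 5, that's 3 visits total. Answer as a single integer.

Step 0: p0@(2,3) p1@(2,0) p2@(2,4) p3@(0,4) p4@(3,0) -> at (3,3): 0 [-], cum=0
Step 1: p0@(3,3) p1@(3,0) p2@ESC p3@(1,4) p4@(3,1) -> at (3,3): 1 [p0], cum=1
Step 2: p0@ESC p1@(3,1) p2@ESC p3@(2,4) p4@(3,2) -> at (3,3): 0 [-], cum=1
Step 3: p0@ESC p1@(3,2) p2@ESC p3@ESC p4@(3,3) -> at (3,3): 1 [p4], cum=2
Step 4: p0@ESC p1@(3,3) p2@ESC p3@ESC p4@ESC -> at (3,3): 1 [p1], cum=3
Step 5: p0@ESC p1@ESC p2@ESC p3@ESC p4@ESC -> at (3,3): 0 [-], cum=3
Total visits = 3

Answer: 3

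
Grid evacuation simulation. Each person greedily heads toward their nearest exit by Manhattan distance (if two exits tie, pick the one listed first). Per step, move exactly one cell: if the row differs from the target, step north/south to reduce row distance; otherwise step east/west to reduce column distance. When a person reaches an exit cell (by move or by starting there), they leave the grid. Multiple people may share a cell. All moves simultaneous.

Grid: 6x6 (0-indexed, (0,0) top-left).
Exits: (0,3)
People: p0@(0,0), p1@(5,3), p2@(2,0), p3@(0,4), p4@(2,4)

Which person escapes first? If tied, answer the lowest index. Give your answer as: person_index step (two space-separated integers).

Step 1: p0:(0,0)->(0,1) | p1:(5,3)->(4,3) | p2:(2,0)->(1,0) | p3:(0,4)->(0,3)->EXIT | p4:(2,4)->(1,4)
Step 2: p0:(0,1)->(0,2) | p1:(4,3)->(3,3) | p2:(1,0)->(0,0) | p3:escaped | p4:(1,4)->(0,4)
Step 3: p0:(0,2)->(0,3)->EXIT | p1:(3,3)->(2,3) | p2:(0,0)->(0,1) | p3:escaped | p4:(0,4)->(0,3)->EXIT
Step 4: p0:escaped | p1:(2,3)->(1,3) | p2:(0,1)->(0,2) | p3:escaped | p4:escaped
Step 5: p0:escaped | p1:(1,3)->(0,3)->EXIT | p2:(0,2)->(0,3)->EXIT | p3:escaped | p4:escaped
Exit steps: [3, 5, 5, 1, 3]
First to escape: p3 at step 1

Answer: 3 1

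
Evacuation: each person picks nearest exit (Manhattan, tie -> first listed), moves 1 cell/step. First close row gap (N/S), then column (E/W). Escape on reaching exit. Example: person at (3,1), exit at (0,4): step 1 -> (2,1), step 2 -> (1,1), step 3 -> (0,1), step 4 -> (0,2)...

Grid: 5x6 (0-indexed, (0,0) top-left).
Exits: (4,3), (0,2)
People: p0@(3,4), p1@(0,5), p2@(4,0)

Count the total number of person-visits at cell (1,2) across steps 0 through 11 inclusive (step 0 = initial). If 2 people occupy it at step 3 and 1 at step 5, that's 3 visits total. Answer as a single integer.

Answer: 0

Derivation:
Step 0: p0@(3,4) p1@(0,5) p2@(4,0) -> at (1,2): 0 [-], cum=0
Step 1: p0@(4,4) p1@(0,4) p2@(4,1) -> at (1,2): 0 [-], cum=0
Step 2: p0@ESC p1@(0,3) p2@(4,2) -> at (1,2): 0 [-], cum=0
Step 3: p0@ESC p1@ESC p2@ESC -> at (1,2): 0 [-], cum=0
Total visits = 0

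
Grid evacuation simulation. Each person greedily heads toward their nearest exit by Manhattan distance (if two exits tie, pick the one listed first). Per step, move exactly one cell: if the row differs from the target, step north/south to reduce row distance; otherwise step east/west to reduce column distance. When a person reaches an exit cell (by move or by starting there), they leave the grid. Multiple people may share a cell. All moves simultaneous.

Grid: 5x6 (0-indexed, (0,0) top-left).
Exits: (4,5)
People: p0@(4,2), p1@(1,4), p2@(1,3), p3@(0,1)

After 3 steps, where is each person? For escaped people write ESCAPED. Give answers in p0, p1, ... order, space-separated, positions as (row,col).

Step 1: p0:(4,2)->(4,3) | p1:(1,4)->(2,4) | p2:(1,3)->(2,3) | p3:(0,1)->(1,1)
Step 2: p0:(4,3)->(4,4) | p1:(2,4)->(3,4) | p2:(2,3)->(3,3) | p3:(1,1)->(2,1)
Step 3: p0:(4,4)->(4,5)->EXIT | p1:(3,4)->(4,4) | p2:(3,3)->(4,3) | p3:(2,1)->(3,1)

ESCAPED (4,4) (4,3) (3,1)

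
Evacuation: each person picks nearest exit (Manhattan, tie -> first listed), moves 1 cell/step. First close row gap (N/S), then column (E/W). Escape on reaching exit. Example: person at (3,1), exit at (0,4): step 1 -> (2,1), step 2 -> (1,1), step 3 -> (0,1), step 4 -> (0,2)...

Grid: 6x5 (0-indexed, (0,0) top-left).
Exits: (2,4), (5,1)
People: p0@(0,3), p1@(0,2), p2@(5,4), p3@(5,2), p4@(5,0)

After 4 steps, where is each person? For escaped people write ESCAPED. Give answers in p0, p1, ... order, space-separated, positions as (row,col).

Step 1: p0:(0,3)->(1,3) | p1:(0,2)->(1,2) | p2:(5,4)->(4,4) | p3:(5,2)->(5,1)->EXIT | p4:(5,0)->(5,1)->EXIT
Step 2: p0:(1,3)->(2,3) | p1:(1,2)->(2,2) | p2:(4,4)->(3,4) | p3:escaped | p4:escaped
Step 3: p0:(2,3)->(2,4)->EXIT | p1:(2,2)->(2,3) | p2:(3,4)->(2,4)->EXIT | p3:escaped | p4:escaped
Step 4: p0:escaped | p1:(2,3)->(2,4)->EXIT | p2:escaped | p3:escaped | p4:escaped

ESCAPED ESCAPED ESCAPED ESCAPED ESCAPED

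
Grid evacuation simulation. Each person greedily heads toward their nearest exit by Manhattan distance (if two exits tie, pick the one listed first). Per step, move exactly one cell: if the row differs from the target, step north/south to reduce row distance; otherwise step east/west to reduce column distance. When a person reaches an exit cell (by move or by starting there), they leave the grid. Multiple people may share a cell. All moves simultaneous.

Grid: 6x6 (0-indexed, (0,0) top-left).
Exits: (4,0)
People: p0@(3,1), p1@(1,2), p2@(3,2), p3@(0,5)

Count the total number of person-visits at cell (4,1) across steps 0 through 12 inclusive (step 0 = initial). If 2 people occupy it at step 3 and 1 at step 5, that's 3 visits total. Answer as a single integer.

Step 0: p0@(3,1) p1@(1,2) p2@(3,2) p3@(0,5) -> at (4,1): 0 [-], cum=0
Step 1: p0@(4,1) p1@(2,2) p2@(4,2) p3@(1,5) -> at (4,1): 1 [p0], cum=1
Step 2: p0@ESC p1@(3,2) p2@(4,1) p3@(2,5) -> at (4,1): 1 [p2], cum=2
Step 3: p0@ESC p1@(4,2) p2@ESC p3@(3,5) -> at (4,1): 0 [-], cum=2
Step 4: p0@ESC p1@(4,1) p2@ESC p3@(4,5) -> at (4,1): 1 [p1], cum=3
Step 5: p0@ESC p1@ESC p2@ESC p3@(4,4) -> at (4,1): 0 [-], cum=3
Step 6: p0@ESC p1@ESC p2@ESC p3@(4,3) -> at (4,1): 0 [-], cum=3
Step 7: p0@ESC p1@ESC p2@ESC p3@(4,2) -> at (4,1): 0 [-], cum=3
Step 8: p0@ESC p1@ESC p2@ESC p3@(4,1) -> at (4,1): 1 [p3], cum=4
Step 9: p0@ESC p1@ESC p2@ESC p3@ESC -> at (4,1): 0 [-], cum=4
Total visits = 4

Answer: 4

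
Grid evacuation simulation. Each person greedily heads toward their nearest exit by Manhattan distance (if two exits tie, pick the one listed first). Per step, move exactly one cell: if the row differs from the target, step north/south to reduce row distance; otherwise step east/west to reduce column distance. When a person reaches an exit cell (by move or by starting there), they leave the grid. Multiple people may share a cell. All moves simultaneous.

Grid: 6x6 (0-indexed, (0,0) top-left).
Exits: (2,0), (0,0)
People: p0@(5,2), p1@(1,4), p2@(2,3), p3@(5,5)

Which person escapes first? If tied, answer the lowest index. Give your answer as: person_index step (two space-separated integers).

Step 1: p0:(5,2)->(4,2) | p1:(1,4)->(2,4) | p2:(2,3)->(2,2) | p3:(5,5)->(4,5)
Step 2: p0:(4,2)->(3,2) | p1:(2,4)->(2,3) | p2:(2,2)->(2,1) | p3:(4,5)->(3,5)
Step 3: p0:(3,2)->(2,2) | p1:(2,3)->(2,2) | p2:(2,1)->(2,0)->EXIT | p3:(3,5)->(2,5)
Step 4: p0:(2,2)->(2,1) | p1:(2,2)->(2,1) | p2:escaped | p3:(2,5)->(2,4)
Step 5: p0:(2,1)->(2,0)->EXIT | p1:(2,1)->(2,0)->EXIT | p2:escaped | p3:(2,4)->(2,3)
Step 6: p0:escaped | p1:escaped | p2:escaped | p3:(2,3)->(2,2)
Step 7: p0:escaped | p1:escaped | p2:escaped | p3:(2,2)->(2,1)
Step 8: p0:escaped | p1:escaped | p2:escaped | p3:(2,1)->(2,0)->EXIT
Exit steps: [5, 5, 3, 8]
First to escape: p2 at step 3

Answer: 2 3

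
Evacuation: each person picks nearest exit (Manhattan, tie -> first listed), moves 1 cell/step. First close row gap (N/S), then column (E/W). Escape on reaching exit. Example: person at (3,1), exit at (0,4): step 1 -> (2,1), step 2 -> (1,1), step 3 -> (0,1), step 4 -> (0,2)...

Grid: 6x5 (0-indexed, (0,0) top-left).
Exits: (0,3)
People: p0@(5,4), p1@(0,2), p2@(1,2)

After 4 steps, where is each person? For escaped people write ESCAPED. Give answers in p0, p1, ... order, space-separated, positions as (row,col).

Step 1: p0:(5,4)->(4,4) | p1:(0,2)->(0,3)->EXIT | p2:(1,2)->(0,2)
Step 2: p0:(4,4)->(3,4) | p1:escaped | p2:(0,2)->(0,3)->EXIT
Step 3: p0:(3,4)->(2,4) | p1:escaped | p2:escaped
Step 4: p0:(2,4)->(1,4) | p1:escaped | p2:escaped

(1,4) ESCAPED ESCAPED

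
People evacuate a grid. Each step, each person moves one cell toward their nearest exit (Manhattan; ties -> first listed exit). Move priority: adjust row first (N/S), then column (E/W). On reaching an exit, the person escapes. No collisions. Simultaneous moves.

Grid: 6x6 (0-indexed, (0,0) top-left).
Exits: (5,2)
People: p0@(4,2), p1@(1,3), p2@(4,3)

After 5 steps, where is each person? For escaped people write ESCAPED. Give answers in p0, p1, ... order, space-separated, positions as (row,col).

Step 1: p0:(4,2)->(5,2)->EXIT | p1:(1,3)->(2,3) | p2:(4,3)->(5,3)
Step 2: p0:escaped | p1:(2,3)->(3,3) | p2:(5,3)->(5,2)->EXIT
Step 3: p0:escaped | p1:(3,3)->(4,3) | p2:escaped
Step 4: p0:escaped | p1:(4,3)->(5,3) | p2:escaped
Step 5: p0:escaped | p1:(5,3)->(5,2)->EXIT | p2:escaped

ESCAPED ESCAPED ESCAPED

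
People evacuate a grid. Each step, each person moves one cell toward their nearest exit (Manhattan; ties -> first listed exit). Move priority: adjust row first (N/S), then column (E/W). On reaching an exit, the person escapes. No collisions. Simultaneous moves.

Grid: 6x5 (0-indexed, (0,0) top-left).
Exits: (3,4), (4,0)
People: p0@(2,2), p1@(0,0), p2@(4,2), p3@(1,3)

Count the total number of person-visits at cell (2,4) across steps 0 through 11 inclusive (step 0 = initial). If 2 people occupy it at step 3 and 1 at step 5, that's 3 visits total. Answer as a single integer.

Answer: 0

Derivation:
Step 0: p0@(2,2) p1@(0,0) p2@(4,2) p3@(1,3) -> at (2,4): 0 [-], cum=0
Step 1: p0@(3,2) p1@(1,0) p2@(4,1) p3@(2,3) -> at (2,4): 0 [-], cum=0
Step 2: p0@(3,3) p1@(2,0) p2@ESC p3@(3,3) -> at (2,4): 0 [-], cum=0
Step 3: p0@ESC p1@(3,0) p2@ESC p3@ESC -> at (2,4): 0 [-], cum=0
Step 4: p0@ESC p1@ESC p2@ESC p3@ESC -> at (2,4): 0 [-], cum=0
Total visits = 0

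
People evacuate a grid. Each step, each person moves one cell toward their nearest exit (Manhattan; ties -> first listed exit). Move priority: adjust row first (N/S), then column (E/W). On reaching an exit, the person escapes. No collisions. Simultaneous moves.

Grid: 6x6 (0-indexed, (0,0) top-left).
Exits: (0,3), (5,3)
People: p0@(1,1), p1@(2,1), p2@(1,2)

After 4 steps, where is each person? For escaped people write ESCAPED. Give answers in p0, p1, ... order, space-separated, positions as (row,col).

Step 1: p0:(1,1)->(0,1) | p1:(2,1)->(1,1) | p2:(1,2)->(0,2)
Step 2: p0:(0,1)->(0,2) | p1:(1,1)->(0,1) | p2:(0,2)->(0,3)->EXIT
Step 3: p0:(0,2)->(0,3)->EXIT | p1:(0,1)->(0,2) | p2:escaped
Step 4: p0:escaped | p1:(0,2)->(0,3)->EXIT | p2:escaped

ESCAPED ESCAPED ESCAPED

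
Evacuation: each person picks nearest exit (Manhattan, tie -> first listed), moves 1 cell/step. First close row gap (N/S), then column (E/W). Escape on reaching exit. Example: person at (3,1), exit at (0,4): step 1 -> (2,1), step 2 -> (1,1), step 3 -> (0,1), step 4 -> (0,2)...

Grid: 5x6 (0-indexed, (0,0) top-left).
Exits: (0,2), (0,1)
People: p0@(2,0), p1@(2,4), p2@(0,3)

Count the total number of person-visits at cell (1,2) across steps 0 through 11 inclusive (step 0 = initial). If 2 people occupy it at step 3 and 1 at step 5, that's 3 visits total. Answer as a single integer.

Answer: 0

Derivation:
Step 0: p0@(2,0) p1@(2,4) p2@(0,3) -> at (1,2): 0 [-], cum=0
Step 1: p0@(1,0) p1@(1,4) p2@ESC -> at (1,2): 0 [-], cum=0
Step 2: p0@(0,0) p1@(0,4) p2@ESC -> at (1,2): 0 [-], cum=0
Step 3: p0@ESC p1@(0,3) p2@ESC -> at (1,2): 0 [-], cum=0
Step 4: p0@ESC p1@ESC p2@ESC -> at (1,2): 0 [-], cum=0
Total visits = 0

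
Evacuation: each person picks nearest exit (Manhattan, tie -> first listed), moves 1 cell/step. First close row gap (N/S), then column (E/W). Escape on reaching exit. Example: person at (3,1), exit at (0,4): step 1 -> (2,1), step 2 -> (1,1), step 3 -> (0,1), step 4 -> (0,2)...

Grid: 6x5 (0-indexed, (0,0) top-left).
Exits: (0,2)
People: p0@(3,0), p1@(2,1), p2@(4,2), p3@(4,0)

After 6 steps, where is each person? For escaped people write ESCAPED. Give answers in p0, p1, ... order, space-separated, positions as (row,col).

Step 1: p0:(3,0)->(2,0) | p1:(2,1)->(1,1) | p2:(4,2)->(3,2) | p3:(4,0)->(3,0)
Step 2: p0:(2,0)->(1,0) | p1:(1,1)->(0,1) | p2:(3,2)->(2,2) | p3:(3,0)->(2,0)
Step 3: p0:(1,0)->(0,0) | p1:(0,1)->(0,2)->EXIT | p2:(2,2)->(1,2) | p3:(2,0)->(1,0)
Step 4: p0:(0,0)->(0,1) | p1:escaped | p2:(1,2)->(0,2)->EXIT | p3:(1,0)->(0,0)
Step 5: p0:(0,1)->(0,2)->EXIT | p1:escaped | p2:escaped | p3:(0,0)->(0,1)
Step 6: p0:escaped | p1:escaped | p2:escaped | p3:(0,1)->(0,2)->EXIT

ESCAPED ESCAPED ESCAPED ESCAPED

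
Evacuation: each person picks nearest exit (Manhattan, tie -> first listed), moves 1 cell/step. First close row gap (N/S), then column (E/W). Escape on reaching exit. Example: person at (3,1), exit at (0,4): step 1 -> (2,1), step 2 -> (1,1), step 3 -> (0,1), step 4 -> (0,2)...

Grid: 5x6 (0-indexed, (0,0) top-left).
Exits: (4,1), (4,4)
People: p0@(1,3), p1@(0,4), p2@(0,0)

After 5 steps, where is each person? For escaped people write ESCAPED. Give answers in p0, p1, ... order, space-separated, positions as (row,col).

Step 1: p0:(1,3)->(2,3) | p1:(0,4)->(1,4) | p2:(0,0)->(1,0)
Step 2: p0:(2,3)->(3,3) | p1:(1,4)->(2,4) | p2:(1,0)->(2,0)
Step 3: p0:(3,3)->(4,3) | p1:(2,4)->(3,4) | p2:(2,0)->(3,0)
Step 4: p0:(4,3)->(4,4)->EXIT | p1:(3,4)->(4,4)->EXIT | p2:(3,0)->(4,0)
Step 5: p0:escaped | p1:escaped | p2:(4,0)->(4,1)->EXIT

ESCAPED ESCAPED ESCAPED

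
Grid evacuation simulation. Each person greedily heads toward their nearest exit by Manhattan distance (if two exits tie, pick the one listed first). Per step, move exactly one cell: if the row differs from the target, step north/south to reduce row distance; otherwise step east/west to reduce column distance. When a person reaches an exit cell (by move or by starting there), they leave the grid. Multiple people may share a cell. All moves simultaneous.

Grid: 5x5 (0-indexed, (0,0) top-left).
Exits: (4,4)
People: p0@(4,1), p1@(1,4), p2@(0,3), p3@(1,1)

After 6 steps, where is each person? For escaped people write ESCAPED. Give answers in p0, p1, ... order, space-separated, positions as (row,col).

Step 1: p0:(4,1)->(4,2) | p1:(1,4)->(2,4) | p2:(0,3)->(1,3) | p3:(1,1)->(2,1)
Step 2: p0:(4,2)->(4,3) | p1:(2,4)->(3,4) | p2:(1,3)->(2,3) | p3:(2,1)->(3,1)
Step 3: p0:(4,3)->(4,4)->EXIT | p1:(3,4)->(4,4)->EXIT | p2:(2,3)->(3,3) | p3:(3,1)->(4,1)
Step 4: p0:escaped | p1:escaped | p2:(3,3)->(4,3) | p3:(4,1)->(4,2)
Step 5: p0:escaped | p1:escaped | p2:(4,3)->(4,4)->EXIT | p3:(4,2)->(4,3)
Step 6: p0:escaped | p1:escaped | p2:escaped | p3:(4,3)->(4,4)->EXIT

ESCAPED ESCAPED ESCAPED ESCAPED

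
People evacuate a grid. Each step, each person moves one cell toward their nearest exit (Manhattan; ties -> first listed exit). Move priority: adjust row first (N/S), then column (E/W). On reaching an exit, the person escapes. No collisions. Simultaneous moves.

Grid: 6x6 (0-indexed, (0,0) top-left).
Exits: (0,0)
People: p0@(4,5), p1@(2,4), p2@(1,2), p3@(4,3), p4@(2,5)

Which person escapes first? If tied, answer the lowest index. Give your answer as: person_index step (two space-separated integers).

Step 1: p0:(4,5)->(3,5) | p1:(2,4)->(1,4) | p2:(1,2)->(0,2) | p3:(4,3)->(3,3) | p4:(2,5)->(1,5)
Step 2: p0:(3,5)->(2,5) | p1:(1,4)->(0,4) | p2:(0,2)->(0,1) | p3:(3,3)->(2,3) | p4:(1,5)->(0,5)
Step 3: p0:(2,5)->(1,5) | p1:(0,4)->(0,3) | p2:(0,1)->(0,0)->EXIT | p3:(2,3)->(1,3) | p4:(0,5)->(0,4)
Step 4: p0:(1,5)->(0,5) | p1:(0,3)->(0,2) | p2:escaped | p3:(1,3)->(0,3) | p4:(0,4)->(0,3)
Step 5: p0:(0,5)->(0,4) | p1:(0,2)->(0,1) | p2:escaped | p3:(0,3)->(0,2) | p4:(0,3)->(0,2)
Step 6: p0:(0,4)->(0,3) | p1:(0,1)->(0,0)->EXIT | p2:escaped | p3:(0,2)->(0,1) | p4:(0,2)->(0,1)
Step 7: p0:(0,3)->(0,2) | p1:escaped | p2:escaped | p3:(0,1)->(0,0)->EXIT | p4:(0,1)->(0,0)->EXIT
Step 8: p0:(0,2)->(0,1) | p1:escaped | p2:escaped | p3:escaped | p4:escaped
Step 9: p0:(0,1)->(0,0)->EXIT | p1:escaped | p2:escaped | p3:escaped | p4:escaped
Exit steps: [9, 6, 3, 7, 7]
First to escape: p2 at step 3

Answer: 2 3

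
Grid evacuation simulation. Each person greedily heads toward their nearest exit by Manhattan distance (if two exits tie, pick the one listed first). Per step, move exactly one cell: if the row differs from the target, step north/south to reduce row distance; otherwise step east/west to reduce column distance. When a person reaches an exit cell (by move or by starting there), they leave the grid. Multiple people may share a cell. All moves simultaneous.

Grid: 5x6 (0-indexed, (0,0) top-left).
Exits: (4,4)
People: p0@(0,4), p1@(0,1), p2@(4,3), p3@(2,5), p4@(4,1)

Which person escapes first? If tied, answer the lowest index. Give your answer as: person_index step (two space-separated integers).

Answer: 2 1

Derivation:
Step 1: p0:(0,4)->(1,4) | p1:(0,1)->(1,1) | p2:(4,3)->(4,4)->EXIT | p3:(2,5)->(3,5) | p4:(4,1)->(4,2)
Step 2: p0:(1,4)->(2,4) | p1:(1,1)->(2,1) | p2:escaped | p3:(3,5)->(4,5) | p4:(4,2)->(4,3)
Step 3: p0:(2,4)->(3,4) | p1:(2,1)->(3,1) | p2:escaped | p3:(4,5)->(4,4)->EXIT | p4:(4,3)->(4,4)->EXIT
Step 4: p0:(3,4)->(4,4)->EXIT | p1:(3,1)->(4,1) | p2:escaped | p3:escaped | p4:escaped
Step 5: p0:escaped | p1:(4,1)->(4,2) | p2:escaped | p3:escaped | p4:escaped
Step 6: p0:escaped | p1:(4,2)->(4,3) | p2:escaped | p3:escaped | p4:escaped
Step 7: p0:escaped | p1:(4,3)->(4,4)->EXIT | p2:escaped | p3:escaped | p4:escaped
Exit steps: [4, 7, 1, 3, 3]
First to escape: p2 at step 1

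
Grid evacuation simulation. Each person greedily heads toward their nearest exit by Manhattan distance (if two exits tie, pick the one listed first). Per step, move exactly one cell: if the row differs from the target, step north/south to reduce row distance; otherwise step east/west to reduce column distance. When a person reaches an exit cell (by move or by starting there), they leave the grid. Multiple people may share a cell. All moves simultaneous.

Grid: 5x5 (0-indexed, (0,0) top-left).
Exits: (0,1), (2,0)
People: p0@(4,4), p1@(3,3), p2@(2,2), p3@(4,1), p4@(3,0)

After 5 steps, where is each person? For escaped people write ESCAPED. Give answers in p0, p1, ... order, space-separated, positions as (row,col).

Step 1: p0:(4,4)->(3,4) | p1:(3,3)->(2,3) | p2:(2,2)->(2,1) | p3:(4,1)->(3,1) | p4:(3,0)->(2,0)->EXIT
Step 2: p0:(3,4)->(2,4) | p1:(2,3)->(2,2) | p2:(2,1)->(2,0)->EXIT | p3:(3,1)->(2,1) | p4:escaped
Step 3: p0:(2,4)->(2,3) | p1:(2,2)->(2,1) | p2:escaped | p3:(2,1)->(2,0)->EXIT | p4:escaped
Step 4: p0:(2,3)->(2,2) | p1:(2,1)->(2,0)->EXIT | p2:escaped | p3:escaped | p4:escaped
Step 5: p0:(2,2)->(2,1) | p1:escaped | p2:escaped | p3:escaped | p4:escaped

(2,1) ESCAPED ESCAPED ESCAPED ESCAPED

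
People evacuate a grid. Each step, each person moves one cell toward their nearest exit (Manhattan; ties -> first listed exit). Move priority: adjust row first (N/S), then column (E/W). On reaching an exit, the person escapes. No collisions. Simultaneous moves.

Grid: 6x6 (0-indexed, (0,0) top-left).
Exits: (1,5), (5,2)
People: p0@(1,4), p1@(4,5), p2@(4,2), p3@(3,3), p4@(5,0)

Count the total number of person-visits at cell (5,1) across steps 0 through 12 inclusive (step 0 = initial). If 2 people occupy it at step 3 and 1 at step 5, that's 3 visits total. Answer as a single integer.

Answer: 1

Derivation:
Step 0: p0@(1,4) p1@(4,5) p2@(4,2) p3@(3,3) p4@(5,0) -> at (5,1): 0 [-], cum=0
Step 1: p0@ESC p1@(3,5) p2@ESC p3@(4,3) p4@(5,1) -> at (5,1): 1 [p4], cum=1
Step 2: p0@ESC p1@(2,5) p2@ESC p3@(5,3) p4@ESC -> at (5,1): 0 [-], cum=1
Step 3: p0@ESC p1@ESC p2@ESC p3@ESC p4@ESC -> at (5,1): 0 [-], cum=1
Total visits = 1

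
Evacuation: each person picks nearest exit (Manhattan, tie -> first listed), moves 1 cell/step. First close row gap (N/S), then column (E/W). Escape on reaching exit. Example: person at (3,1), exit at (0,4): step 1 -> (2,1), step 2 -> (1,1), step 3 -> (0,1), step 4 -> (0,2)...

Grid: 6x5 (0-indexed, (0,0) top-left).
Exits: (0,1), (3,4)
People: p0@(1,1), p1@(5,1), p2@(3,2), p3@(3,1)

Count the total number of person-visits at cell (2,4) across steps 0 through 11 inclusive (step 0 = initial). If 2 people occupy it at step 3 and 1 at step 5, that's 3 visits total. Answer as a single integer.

Answer: 0

Derivation:
Step 0: p0@(1,1) p1@(5,1) p2@(3,2) p3@(3,1) -> at (2,4): 0 [-], cum=0
Step 1: p0@ESC p1@(4,1) p2@(3,3) p3@(2,1) -> at (2,4): 0 [-], cum=0
Step 2: p0@ESC p1@(3,1) p2@ESC p3@(1,1) -> at (2,4): 0 [-], cum=0
Step 3: p0@ESC p1@(2,1) p2@ESC p3@ESC -> at (2,4): 0 [-], cum=0
Step 4: p0@ESC p1@(1,1) p2@ESC p3@ESC -> at (2,4): 0 [-], cum=0
Step 5: p0@ESC p1@ESC p2@ESC p3@ESC -> at (2,4): 0 [-], cum=0
Total visits = 0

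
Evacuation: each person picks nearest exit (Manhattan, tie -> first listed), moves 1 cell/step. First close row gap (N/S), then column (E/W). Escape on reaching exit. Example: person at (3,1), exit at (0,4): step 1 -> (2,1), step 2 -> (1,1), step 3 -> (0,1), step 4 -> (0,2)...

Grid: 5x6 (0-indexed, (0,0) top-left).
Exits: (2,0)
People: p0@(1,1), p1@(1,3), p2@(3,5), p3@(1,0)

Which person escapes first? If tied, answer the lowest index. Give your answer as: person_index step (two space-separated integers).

Step 1: p0:(1,1)->(2,1) | p1:(1,3)->(2,3) | p2:(3,5)->(2,5) | p3:(1,0)->(2,0)->EXIT
Step 2: p0:(2,1)->(2,0)->EXIT | p1:(2,3)->(2,2) | p2:(2,5)->(2,4) | p3:escaped
Step 3: p0:escaped | p1:(2,2)->(2,1) | p2:(2,4)->(2,3) | p3:escaped
Step 4: p0:escaped | p1:(2,1)->(2,0)->EXIT | p2:(2,3)->(2,2) | p3:escaped
Step 5: p0:escaped | p1:escaped | p2:(2,2)->(2,1) | p3:escaped
Step 6: p0:escaped | p1:escaped | p2:(2,1)->(2,0)->EXIT | p3:escaped
Exit steps: [2, 4, 6, 1]
First to escape: p3 at step 1

Answer: 3 1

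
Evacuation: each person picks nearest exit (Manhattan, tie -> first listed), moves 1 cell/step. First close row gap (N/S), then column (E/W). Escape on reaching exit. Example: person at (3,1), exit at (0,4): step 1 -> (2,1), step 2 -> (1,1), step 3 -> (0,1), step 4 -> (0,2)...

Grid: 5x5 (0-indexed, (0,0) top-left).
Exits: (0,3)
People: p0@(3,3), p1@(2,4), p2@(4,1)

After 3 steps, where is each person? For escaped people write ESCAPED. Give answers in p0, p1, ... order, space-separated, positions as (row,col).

Step 1: p0:(3,3)->(2,3) | p1:(2,4)->(1,4) | p2:(4,1)->(3,1)
Step 2: p0:(2,3)->(1,3) | p1:(1,4)->(0,4) | p2:(3,1)->(2,1)
Step 3: p0:(1,3)->(0,3)->EXIT | p1:(0,4)->(0,3)->EXIT | p2:(2,1)->(1,1)

ESCAPED ESCAPED (1,1)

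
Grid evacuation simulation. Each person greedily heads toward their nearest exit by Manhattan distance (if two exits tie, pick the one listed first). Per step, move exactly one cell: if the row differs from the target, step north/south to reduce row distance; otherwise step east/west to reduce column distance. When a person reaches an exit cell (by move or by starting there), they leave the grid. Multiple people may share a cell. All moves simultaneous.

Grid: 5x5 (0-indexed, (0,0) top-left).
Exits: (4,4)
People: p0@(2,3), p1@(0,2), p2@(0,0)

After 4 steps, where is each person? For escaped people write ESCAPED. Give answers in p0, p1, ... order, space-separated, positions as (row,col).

Step 1: p0:(2,3)->(3,3) | p1:(0,2)->(1,2) | p2:(0,0)->(1,0)
Step 2: p0:(3,3)->(4,3) | p1:(1,2)->(2,2) | p2:(1,0)->(2,0)
Step 3: p0:(4,3)->(4,4)->EXIT | p1:(2,2)->(3,2) | p2:(2,0)->(3,0)
Step 4: p0:escaped | p1:(3,2)->(4,2) | p2:(3,0)->(4,0)

ESCAPED (4,2) (4,0)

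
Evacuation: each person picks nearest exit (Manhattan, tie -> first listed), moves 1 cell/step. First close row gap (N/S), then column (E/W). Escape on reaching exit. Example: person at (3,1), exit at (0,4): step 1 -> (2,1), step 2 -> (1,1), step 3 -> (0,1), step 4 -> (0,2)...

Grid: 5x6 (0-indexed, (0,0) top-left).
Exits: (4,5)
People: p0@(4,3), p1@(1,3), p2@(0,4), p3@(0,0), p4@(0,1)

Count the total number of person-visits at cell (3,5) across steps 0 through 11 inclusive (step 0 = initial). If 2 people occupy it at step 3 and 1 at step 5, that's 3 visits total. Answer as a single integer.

Step 0: p0@(4,3) p1@(1,3) p2@(0,4) p3@(0,0) p4@(0,1) -> at (3,5): 0 [-], cum=0
Step 1: p0@(4,4) p1@(2,3) p2@(1,4) p3@(1,0) p4@(1,1) -> at (3,5): 0 [-], cum=0
Step 2: p0@ESC p1@(3,3) p2@(2,4) p3@(2,0) p4@(2,1) -> at (3,5): 0 [-], cum=0
Step 3: p0@ESC p1@(4,3) p2@(3,4) p3@(3,0) p4@(3,1) -> at (3,5): 0 [-], cum=0
Step 4: p0@ESC p1@(4,4) p2@(4,4) p3@(4,0) p4@(4,1) -> at (3,5): 0 [-], cum=0
Step 5: p0@ESC p1@ESC p2@ESC p3@(4,1) p4@(4,2) -> at (3,5): 0 [-], cum=0
Step 6: p0@ESC p1@ESC p2@ESC p3@(4,2) p4@(4,3) -> at (3,5): 0 [-], cum=0
Step 7: p0@ESC p1@ESC p2@ESC p3@(4,3) p4@(4,4) -> at (3,5): 0 [-], cum=0
Step 8: p0@ESC p1@ESC p2@ESC p3@(4,4) p4@ESC -> at (3,5): 0 [-], cum=0
Step 9: p0@ESC p1@ESC p2@ESC p3@ESC p4@ESC -> at (3,5): 0 [-], cum=0
Total visits = 0

Answer: 0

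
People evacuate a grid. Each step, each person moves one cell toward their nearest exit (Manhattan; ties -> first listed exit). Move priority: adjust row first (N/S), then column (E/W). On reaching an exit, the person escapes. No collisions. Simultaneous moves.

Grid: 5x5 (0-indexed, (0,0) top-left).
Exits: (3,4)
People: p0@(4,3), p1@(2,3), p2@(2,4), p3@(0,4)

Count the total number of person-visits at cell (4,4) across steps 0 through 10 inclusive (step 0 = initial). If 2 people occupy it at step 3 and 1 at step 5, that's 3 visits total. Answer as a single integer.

Answer: 0

Derivation:
Step 0: p0@(4,3) p1@(2,3) p2@(2,4) p3@(0,4) -> at (4,4): 0 [-], cum=0
Step 1: p0@(3,3) p1@(3,3) p2@ESC p3@(1,4) -> at (4,4): 0 [-], cum=0
Step 2: p0@ESC p1@ESC p2@ESC p3@(2,4) -> at (4,4): 0 [-], cum=0
Step 3: p0@ESC p1@ESC p2@ESC p3@ESC -> at (4,4): 0 [-], cum=0
Total visits = 0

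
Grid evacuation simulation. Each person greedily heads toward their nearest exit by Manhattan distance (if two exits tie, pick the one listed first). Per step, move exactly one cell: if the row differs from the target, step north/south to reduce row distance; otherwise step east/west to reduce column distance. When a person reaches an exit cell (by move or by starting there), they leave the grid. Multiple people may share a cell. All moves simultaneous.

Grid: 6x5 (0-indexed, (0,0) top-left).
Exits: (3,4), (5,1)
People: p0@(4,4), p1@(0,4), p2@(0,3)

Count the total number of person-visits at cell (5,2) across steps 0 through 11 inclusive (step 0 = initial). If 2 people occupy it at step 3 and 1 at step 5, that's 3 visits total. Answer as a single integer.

Step 0: p0@(4,4) p1@(0,4) p2@(0,3) -> at (5,2): 0 [-], cum=0
Step 1: p0@ESC p1@(1,4) p2@(1,3) -> at (5,2): 0 [-], cum=0
Step 2: p0@ESC p1@(2,4) p2@(2,3) -> at (5,2): 0 [-], cum=0
Step 3: p0@ESC p1@ESC p2@(3,3) -> at (5,2): 0 [-], cum=0
Step 4: p0@ESC p1@ESC p2@ESC -> at (5,2): 0 [-], cum=0
Total visits = 0

Answer: 0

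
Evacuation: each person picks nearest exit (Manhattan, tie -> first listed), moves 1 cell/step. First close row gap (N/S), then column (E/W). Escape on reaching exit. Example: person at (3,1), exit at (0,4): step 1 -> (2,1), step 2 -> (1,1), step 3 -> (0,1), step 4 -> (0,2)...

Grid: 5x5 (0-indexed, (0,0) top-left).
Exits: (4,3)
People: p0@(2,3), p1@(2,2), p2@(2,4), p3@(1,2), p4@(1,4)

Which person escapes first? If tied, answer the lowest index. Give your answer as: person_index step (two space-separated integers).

Step 1: p0:(2,3)->(3,3) | p1:(2,2)->(3,2) | p2:(2,4)->(3,4) | p3:(1,2)->(2,2) | p4:(1,4)->(2,4)
Step 2: p0:(3,3)->(4,3)->EXIT | p1:(3,2)->(4,2) | p2:(3,4)->(4,4) | p3:(2,2)->(3,2) | p4:(2,4)->(3,4)
Step 3: p0:escaped | p1:(4,2)->(4,3)->EXIT | p2:(4,4)->(4,3)->EXIT | p3:(3,2)->(4,2) | p4:(3,4)->(4,4)
Step 4: p0:escaped | p1:escaped | p2:escaped | p3:(4,2)->(4,3)->EXIT | p4:(4,4)->(4,3)->EXIT
Exit steps: [2, 3, 3, 4, 4]
First to escape: p0 at step 2

Answer: 0 2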